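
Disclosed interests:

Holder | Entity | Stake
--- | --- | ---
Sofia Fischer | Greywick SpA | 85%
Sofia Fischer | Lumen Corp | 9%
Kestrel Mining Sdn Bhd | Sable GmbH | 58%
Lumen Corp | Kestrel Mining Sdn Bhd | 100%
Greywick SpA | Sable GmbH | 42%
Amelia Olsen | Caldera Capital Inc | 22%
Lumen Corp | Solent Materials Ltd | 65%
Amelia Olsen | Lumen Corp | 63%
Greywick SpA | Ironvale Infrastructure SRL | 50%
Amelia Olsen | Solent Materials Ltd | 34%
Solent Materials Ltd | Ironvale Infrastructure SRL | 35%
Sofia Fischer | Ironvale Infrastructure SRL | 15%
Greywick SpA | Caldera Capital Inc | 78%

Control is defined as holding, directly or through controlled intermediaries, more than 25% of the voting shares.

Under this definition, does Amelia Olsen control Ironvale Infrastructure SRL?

Yes

Amelia holds 63% of Lumen, so Amelia controls Lumen.
Lumen and Amelia together hold 65% + 34% = 99% of Solent, so Amelia controls Solent.
Solent holds 35% of Ironvale, so Amelia controls Ironvale.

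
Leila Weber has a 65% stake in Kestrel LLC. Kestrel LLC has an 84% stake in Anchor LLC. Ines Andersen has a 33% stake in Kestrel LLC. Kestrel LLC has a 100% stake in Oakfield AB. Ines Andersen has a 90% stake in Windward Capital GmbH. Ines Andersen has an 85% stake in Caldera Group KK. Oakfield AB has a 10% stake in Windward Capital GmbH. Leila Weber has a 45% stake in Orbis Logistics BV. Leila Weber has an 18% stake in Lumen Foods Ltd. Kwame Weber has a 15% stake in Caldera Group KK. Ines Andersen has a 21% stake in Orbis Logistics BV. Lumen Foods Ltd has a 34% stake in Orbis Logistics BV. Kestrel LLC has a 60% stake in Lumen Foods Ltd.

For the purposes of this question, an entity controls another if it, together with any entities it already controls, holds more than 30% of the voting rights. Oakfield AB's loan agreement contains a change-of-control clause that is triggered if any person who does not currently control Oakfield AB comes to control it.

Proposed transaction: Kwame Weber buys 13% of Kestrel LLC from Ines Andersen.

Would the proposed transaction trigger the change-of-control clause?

The purchase adds only to Kwame's holdings (Ines's stake shrinks), so Kwame is the only person who could newly come to control Oakfield.
Kwame's largest direct stake is 15% in Caldera, which does not meet the threshold, so Kwame controls no company.
Neither Kwame nor any entity Kwame controls holds any voting interest in Oakfield.
So before the transaction, Kwame does not control Oakfield.
After the purchase, Kwame holds 13% of Kestrel directly, and Ines's stake falls to 20%.
Kwame's side now holds 13% of Kestrel, not > 30%, so Kwame still does not control Kestrel.
After the transaction, neither Kwame nor any entity Kwame controls holds a voting interest in Oakfield, so Kwame still does not control it.
No new person acquires control, so the clause is not triggered.

No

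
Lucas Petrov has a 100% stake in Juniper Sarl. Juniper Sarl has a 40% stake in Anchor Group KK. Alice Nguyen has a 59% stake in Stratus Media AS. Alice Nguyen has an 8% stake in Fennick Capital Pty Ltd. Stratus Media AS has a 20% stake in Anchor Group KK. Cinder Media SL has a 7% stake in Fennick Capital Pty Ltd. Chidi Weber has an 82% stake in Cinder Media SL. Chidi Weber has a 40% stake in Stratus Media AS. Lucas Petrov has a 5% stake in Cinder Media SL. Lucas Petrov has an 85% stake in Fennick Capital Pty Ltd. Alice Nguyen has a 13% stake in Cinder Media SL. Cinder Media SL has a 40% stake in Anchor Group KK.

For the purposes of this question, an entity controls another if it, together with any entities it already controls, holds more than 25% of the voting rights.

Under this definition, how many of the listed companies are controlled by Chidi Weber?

3

Chidi holds 82% of Cinder, so Chidi controls Cinder.
Chidi holds 40% of Stratus, so Chidi controls Stratus.
Cinder and Stratus together hold 40% + 20% = 60% of Anchor, so Chidi controls Anchor.
No other company's threshold is met.
Chidi controls 3 companies.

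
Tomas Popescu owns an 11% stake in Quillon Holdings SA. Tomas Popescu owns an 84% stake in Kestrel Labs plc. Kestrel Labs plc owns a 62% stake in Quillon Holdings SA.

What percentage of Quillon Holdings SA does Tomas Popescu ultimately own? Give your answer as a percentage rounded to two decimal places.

Tomas reaches Quillon along 2 paths.
Direct stake: 11% = 11%.
Via Kestrel: 84% × 62% = 52.08%.
Total: 11% + 52.08% = 63.08%.

63.08%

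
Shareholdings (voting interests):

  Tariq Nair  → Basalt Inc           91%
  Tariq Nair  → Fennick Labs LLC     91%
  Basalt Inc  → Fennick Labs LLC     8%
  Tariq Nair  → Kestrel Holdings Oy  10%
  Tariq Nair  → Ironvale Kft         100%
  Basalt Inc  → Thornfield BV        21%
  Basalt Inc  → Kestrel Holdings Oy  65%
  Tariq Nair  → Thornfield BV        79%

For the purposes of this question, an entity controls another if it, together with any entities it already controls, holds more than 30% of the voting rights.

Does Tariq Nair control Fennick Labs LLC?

Tariq holds 91% of Basalt, so Tariq controls Basalt.
Tariq and Basalt together hold 91% + 8% = 99% of Fennick, so Tariq controls Fennick.

Yes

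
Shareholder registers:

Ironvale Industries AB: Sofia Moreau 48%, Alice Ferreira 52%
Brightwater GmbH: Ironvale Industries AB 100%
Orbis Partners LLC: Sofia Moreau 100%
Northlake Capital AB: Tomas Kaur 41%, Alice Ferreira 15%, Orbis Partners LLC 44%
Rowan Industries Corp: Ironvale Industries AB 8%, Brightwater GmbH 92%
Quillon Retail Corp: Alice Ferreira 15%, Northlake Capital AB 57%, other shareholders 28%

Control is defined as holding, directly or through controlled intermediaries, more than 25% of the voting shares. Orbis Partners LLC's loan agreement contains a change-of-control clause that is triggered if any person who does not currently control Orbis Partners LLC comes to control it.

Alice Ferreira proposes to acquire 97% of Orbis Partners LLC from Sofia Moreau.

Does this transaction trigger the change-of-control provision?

The purchase adds only to Alice's holdings (Sofia's stake shrinks), so Alice is the only person who could newly come to control Orbis.
Alice holds 52% of Ironvale, so Alice controls Ironvale.
Ironvale holds 100% of Brightwater, so Alice controls Brightwater.
Ironvale and Brightwater together hold 8% + 92% = 100% of Rowan, so Alice controls Rowan.
Neither Alice nor any entity Alice controls holds any voting interest in Orbis.
So before the transaction, Alice does not control Orbis.
After the purchase, Alice holds 97% of Orbis directly, and Sofia's stake falls to 3%.
Alice holds 97% of Orbis, so Alice controls Orbis.
Alice did not control Orbis before and does after, so the clause is triggered.

Yes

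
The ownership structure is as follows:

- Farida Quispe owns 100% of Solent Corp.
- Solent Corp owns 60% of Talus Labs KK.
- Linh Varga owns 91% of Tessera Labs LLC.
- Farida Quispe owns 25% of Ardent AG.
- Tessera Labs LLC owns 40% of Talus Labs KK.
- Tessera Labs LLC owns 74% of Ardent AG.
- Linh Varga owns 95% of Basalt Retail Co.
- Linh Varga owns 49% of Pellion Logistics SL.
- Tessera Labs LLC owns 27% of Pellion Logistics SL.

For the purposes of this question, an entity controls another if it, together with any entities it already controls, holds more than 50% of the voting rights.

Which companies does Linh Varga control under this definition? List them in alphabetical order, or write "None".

Ardent AG, Basalt Retail Co, Pellion Logistics SL, Tessera Labs LLC

Linh holds 91% of Tessera, so Linh controls Tessera.
Linh holds 95% of Basalt, so Linh controls Basalt.
Tessera holds 74% of Ardent, so Linh controls Ardent.
Linh and Tessera together hold 49% + 27% = 76% of Pellion, so Linh controls Pellion.
No other company's threshold is met.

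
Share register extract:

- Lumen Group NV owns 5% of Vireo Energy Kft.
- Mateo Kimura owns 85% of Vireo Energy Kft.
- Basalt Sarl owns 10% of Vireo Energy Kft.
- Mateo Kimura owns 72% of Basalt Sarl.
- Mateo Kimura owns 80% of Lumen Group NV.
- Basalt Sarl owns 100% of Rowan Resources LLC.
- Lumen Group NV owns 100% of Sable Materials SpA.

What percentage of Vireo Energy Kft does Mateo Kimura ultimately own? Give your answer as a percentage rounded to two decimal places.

96.20%

Mateo reaches Vireo along 3 paths.
Via Basalt: 72% × 10% = 7.2%.
Via Lumen: 80% × 5% = 4%.
Direct stake: 85% = 85%.
Total: 7.2% + 4% + 85% = 96.2%.
Rounded: 96.20%.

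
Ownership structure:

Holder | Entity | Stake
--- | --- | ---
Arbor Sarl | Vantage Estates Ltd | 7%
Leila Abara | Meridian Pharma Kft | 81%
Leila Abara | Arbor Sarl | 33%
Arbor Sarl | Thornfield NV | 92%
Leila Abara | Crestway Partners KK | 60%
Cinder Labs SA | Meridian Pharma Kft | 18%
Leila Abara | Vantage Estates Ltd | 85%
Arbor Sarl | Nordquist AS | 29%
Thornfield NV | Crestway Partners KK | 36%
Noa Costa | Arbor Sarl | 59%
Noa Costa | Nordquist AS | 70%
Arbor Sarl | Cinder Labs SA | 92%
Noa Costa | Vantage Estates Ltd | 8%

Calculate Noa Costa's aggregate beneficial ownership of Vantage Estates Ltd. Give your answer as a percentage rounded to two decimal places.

12.13%

Noa reaches Vantage along 2 paths.
Via Arbor: 59% × 7% = 4.13%.
Direct stake: 8% = 8%.
Total: 4.13% + 8% = 12.13%.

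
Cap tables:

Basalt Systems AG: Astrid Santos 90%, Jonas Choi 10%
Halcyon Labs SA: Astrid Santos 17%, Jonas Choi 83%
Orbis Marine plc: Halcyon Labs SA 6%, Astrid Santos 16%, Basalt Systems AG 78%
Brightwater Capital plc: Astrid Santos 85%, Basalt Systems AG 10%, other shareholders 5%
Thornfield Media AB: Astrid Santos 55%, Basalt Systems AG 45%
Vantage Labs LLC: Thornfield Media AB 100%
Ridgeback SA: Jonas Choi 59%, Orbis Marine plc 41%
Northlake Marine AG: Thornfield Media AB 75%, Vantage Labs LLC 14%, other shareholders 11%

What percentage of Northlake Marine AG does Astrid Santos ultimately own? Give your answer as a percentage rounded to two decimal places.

85.00%

Astrid reaches Northlake along 4 paths.
Via Thornfield: 55% × 75% = 41.25%.
Via Basalt → Thornfield: 90% × 45% × 75% = 30.375%.
Via Thornfield → Vantage: 55% × 100% × 14% = 7.7%.
Via Basalt → Thornfield → Vantage: 90% × 45% × 100% × 14% = 5.67%.
Total: 41.25% + 30.375% + 7.7% + 5.67% = 84.995%.
Rounded: 85.00%.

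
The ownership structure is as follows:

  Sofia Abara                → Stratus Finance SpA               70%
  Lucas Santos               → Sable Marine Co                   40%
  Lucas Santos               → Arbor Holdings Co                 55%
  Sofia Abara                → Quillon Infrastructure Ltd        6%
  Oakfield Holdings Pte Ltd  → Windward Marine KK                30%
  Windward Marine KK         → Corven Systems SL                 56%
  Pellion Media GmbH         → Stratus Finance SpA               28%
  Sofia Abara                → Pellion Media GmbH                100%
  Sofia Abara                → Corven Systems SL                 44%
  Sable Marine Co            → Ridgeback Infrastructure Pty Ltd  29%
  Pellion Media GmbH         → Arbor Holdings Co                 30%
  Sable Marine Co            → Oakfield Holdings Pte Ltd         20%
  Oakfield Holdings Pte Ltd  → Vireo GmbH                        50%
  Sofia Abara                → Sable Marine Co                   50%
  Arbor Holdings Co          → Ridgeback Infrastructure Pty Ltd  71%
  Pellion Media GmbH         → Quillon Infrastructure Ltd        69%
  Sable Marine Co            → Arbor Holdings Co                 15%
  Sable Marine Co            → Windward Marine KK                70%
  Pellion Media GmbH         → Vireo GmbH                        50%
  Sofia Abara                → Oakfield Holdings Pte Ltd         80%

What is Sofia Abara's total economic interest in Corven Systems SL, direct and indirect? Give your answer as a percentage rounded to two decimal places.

78.72%

Sofia reaches Corven along 4 paths.
Direct stake: 44% = 44%.
Via Sable → Windward: 50% × 70% × 56% = 19.6%.
Via Sable → Oakfield → Windward: 50% × 20% × 30% × 56% = 1.68%.
Via Oakfield → Windward: 80% × 30% × 56% = 13.44%.
Total: 44% + 19.6% + 1.68% + 13.44% = 78.72%.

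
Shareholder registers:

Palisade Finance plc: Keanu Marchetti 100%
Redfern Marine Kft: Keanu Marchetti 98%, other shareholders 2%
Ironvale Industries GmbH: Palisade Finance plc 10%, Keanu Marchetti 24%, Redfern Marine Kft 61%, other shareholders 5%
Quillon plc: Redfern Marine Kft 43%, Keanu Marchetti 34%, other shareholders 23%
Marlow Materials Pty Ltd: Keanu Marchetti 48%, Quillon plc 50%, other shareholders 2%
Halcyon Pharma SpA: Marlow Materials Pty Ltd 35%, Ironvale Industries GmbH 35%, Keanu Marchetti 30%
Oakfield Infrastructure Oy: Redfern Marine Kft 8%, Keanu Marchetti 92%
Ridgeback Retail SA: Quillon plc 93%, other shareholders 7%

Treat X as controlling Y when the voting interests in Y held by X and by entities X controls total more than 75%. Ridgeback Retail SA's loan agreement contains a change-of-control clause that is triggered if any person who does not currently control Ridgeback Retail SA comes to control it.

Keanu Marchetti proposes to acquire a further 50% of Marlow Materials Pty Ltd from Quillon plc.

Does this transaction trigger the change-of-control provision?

No

The purchase adds only to Keanu's holdings (Quillon's stake shrinks), so Keanu is the only person who could newly come to control Ridgeback.
Keanu holds 98% of Redfern, so Keanu controls Redfern.
Redfern and Keanu together hold 43% + 34% = 77% of Quillon, so Keanu controls Quillon.
Quillon holds 93% of Ridgeback, so Keanu controls Ridgeback.
So Keanu already controls Ridgeback before the transaction.
After the purchase, Keanu's direct stake in Marlow rises to 48% + 50% = 98%, and Quillon's stake falls to 0%.
Keanu controlled Ridgeback already, so this is not a new person acquiring control; every other person's position is unchanged or reduced.
No new person acquires control, so the clause is not triggered.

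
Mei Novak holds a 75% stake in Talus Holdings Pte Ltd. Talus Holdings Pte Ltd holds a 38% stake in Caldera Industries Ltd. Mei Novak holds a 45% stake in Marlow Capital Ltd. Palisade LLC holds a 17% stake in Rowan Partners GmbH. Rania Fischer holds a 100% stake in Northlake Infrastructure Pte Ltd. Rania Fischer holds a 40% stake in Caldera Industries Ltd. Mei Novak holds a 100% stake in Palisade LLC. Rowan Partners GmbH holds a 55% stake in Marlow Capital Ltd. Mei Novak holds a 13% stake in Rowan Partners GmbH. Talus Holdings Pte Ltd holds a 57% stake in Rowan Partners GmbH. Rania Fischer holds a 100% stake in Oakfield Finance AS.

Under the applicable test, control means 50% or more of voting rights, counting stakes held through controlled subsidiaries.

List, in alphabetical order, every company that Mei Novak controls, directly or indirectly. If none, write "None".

Mei holds 75% of Talus, so Mei controls Talus.
Mei holds 100% of Palisade, so Mei controls Palisade.
Talus and Mei and Palisade together hold 57% + 13% + 17% = 87% of Rowan, so Mei controls Rowan.
Rowan and Mei together hold 55% + 45% = 100% of Marlow, so Mei controls Marlow.
No other company's threshold is met.

Marlow Capital Ltd, Palisade LLC, Rowan Partners GmbH, Talus Holdings Pte Ltd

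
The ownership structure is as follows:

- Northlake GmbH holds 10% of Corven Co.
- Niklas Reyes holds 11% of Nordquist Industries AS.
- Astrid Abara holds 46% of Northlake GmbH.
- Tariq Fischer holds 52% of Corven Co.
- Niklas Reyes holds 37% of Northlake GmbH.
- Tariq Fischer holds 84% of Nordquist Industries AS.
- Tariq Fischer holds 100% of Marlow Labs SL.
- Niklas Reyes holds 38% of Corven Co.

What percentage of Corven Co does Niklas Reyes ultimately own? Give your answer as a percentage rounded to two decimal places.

41.70%

Niklas reaches Corven along 2 paths.
Direct stake: 38% = 38%.
Via Northlake: 37% × 10% = 3.7%.
Total: 38% + 3.7% = 41.7%.
Rounded: 41.70%.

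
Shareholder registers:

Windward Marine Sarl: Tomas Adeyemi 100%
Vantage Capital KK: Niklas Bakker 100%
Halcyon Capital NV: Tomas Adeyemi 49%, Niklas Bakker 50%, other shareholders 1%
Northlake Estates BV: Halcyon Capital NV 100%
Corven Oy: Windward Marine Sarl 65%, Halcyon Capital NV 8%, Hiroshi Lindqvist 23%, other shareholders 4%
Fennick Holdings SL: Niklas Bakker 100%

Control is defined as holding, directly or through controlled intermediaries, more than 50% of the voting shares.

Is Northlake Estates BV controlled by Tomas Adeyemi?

Tomas holds 100% of Windward, so Tomas controls Windward.
Windward holds 65% of Corven, so Tomas controls Corven.
Neither Tomas nor any entity Tomas controls holds any voting interest in Northlake.
So Tomas does not control Northlake.

No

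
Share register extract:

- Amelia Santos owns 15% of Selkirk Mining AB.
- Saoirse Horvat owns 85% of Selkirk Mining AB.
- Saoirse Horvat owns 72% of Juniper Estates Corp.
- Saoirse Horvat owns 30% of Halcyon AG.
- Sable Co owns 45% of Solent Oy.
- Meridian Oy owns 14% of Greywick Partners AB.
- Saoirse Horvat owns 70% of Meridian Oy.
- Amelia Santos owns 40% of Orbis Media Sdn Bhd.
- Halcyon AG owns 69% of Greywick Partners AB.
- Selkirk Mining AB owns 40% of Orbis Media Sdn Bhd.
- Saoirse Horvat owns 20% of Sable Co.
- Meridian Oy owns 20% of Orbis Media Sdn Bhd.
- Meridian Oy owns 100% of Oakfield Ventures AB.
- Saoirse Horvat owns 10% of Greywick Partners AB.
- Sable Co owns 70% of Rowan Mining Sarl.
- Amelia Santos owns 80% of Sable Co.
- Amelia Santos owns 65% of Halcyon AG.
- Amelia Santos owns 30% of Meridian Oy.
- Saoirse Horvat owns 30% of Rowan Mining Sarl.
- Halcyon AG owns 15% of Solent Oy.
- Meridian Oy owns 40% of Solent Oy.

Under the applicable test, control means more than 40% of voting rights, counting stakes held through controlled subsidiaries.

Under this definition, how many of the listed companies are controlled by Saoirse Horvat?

5

Saoirse holds 85% of Selkirk, so Saoirse controls Selkirk.
Saoirse holds 70% of Meridian, so Saoirse controls Meridian.
Meridian and Selkirk together hold 20% + 40% = 60% of Orbis, so Saoirse controls Orbis.
Saoirse holds 72% of Juniper, so Saoirse controls Juniper.
Meridian holds 100% of Oakfield, so Saoirse controls Oakfield.
No other company's threshold is met.
Saoirse controls 5 companies.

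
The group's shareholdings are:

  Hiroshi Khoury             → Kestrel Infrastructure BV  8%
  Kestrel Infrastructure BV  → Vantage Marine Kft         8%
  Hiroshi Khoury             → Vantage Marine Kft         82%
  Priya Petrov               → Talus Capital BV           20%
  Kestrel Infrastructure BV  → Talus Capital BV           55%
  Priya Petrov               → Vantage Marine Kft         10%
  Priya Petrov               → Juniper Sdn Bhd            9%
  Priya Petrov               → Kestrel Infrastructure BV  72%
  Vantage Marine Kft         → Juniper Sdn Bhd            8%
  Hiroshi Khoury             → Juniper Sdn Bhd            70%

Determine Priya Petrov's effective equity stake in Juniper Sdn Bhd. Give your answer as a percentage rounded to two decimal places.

Priya reaches Juniper along 3 paths.
Direct stake: 9% = 9%.
Via Kestrel → Vantage: 72% × 8% × 8% = 0.4608%.
Via Vantage: 10% × 8% = 0.8%.
Total: 9% + 0.4608% + 0.8% = 10.2608%.
Rounded: 10.26%.

10.26%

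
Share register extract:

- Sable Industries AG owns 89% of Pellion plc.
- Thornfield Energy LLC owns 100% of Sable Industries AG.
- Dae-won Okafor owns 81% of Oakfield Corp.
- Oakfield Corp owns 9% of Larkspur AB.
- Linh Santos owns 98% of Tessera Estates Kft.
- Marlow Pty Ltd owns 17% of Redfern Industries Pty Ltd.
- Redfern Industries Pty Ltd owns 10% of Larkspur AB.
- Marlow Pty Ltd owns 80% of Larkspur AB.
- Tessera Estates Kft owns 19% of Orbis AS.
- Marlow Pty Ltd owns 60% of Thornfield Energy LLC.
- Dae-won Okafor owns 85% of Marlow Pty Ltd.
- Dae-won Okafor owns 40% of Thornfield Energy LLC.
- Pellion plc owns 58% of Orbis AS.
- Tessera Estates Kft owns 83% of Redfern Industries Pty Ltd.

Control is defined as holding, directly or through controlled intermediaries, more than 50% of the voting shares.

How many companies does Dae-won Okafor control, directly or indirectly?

Dae-won holds 85% of Marlow, so Dae-won controls Marlow.
Dae-won and Marlow together hold 40% + 60% = 100% of Thornfield, so Dae-won controls Thornfield.
Thornfield holds 100% of Sable, so Dae-won controls Sable.
Sable holds 89% of Pellion, so Dae-won controls Pellion.
Dae-won holds 81% of Oakfield, so Dae-won controls Oakfield.
Marlow and Oakfield together hold 80% + 9% = 89% of Larkspur, so Dae-won controls Larkspur.
Pellion holds 58% of Orbis, so Dae-won controls Orbis.
No other company's threshold is met.
Dae-won controls 7 companies.

7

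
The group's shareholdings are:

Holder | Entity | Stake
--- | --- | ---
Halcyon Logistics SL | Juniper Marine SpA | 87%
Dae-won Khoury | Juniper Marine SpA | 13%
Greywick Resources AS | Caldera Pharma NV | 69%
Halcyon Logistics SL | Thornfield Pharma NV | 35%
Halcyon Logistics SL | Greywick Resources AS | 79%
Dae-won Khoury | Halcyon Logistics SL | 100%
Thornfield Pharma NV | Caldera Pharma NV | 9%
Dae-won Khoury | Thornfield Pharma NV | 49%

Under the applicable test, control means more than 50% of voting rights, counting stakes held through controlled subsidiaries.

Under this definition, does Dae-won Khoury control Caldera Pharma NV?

Dae-won holds 100% of Halcyon, so Dae-won controls Halcyon.
Halcyon and Dae-won together hold 35% + 49% = 84% of Thornfield, so Dae-won controls Thornfield.
Halcyon holds 79% of Greywick, so Dae-won controls Greywick.
Thornfield and Greywick together hold 9% + 69% = 78% of Caldera, so Dae-won controls Caldera.

Yes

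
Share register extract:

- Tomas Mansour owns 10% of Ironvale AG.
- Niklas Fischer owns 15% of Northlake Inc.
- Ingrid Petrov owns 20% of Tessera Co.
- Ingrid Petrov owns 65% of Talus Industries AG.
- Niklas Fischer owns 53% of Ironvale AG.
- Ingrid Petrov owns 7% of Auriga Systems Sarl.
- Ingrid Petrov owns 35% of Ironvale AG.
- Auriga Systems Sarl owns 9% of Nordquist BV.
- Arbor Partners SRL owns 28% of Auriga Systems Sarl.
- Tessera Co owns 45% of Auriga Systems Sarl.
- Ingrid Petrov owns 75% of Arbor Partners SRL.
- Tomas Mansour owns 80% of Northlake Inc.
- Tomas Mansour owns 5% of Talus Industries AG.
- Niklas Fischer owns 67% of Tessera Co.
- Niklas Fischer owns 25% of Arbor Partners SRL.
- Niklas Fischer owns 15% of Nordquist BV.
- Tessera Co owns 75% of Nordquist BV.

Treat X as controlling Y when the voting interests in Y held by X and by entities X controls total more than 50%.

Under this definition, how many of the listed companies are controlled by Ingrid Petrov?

2

Ingrid holds 75% of Arbor, so Ingrid controls Arbor.
Ingrid holds 65% of Talus, so Ingrid controls Talus.
No other company's threshold is met.
Ingrid controls 2 companies.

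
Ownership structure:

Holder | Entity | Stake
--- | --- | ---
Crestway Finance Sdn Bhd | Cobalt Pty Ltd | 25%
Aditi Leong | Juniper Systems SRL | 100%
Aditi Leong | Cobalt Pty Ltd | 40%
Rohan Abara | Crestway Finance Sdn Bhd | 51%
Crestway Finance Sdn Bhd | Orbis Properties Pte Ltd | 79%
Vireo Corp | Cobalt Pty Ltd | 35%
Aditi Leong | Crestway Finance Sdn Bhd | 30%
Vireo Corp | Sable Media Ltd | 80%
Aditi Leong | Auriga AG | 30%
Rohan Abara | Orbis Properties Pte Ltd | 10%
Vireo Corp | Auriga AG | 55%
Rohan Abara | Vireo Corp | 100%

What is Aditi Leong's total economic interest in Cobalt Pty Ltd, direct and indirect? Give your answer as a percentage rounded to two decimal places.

47.50%

Aditi reaches Cobalt along 2 paths.
Direct stake: 40% = 40%.
Via Crestway: 30% × 25% = 7.5%.
Total: 40% + 7.5% = 47.5%.
Rounded: 47.50%.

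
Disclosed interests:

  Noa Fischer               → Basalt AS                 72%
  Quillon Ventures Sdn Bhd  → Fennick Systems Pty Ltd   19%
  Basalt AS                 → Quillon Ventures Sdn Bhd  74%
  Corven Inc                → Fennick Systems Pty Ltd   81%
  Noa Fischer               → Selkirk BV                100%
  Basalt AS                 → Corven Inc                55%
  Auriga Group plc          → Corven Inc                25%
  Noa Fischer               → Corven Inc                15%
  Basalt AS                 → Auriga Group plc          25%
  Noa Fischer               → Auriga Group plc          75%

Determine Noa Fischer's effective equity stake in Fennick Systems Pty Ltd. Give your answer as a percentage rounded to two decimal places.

73.18%

Noa reaches Fennick along 5 paths.
Via Basalt → Corven: 72% × 55% × 81% = 32.076%.
Via Basalt → Auriga → Corven: 72% × 25% × 25% × 81% = 3.645%.
Via Auriga → Corven: 75% × 25% × 81% = 15.1875%.
Via Corven: 15% × 81% = 12.15%.
Via Basalt → Quillon: 72% × 74% × 19% = 10.1232%.
Total: 32.076% + 3.645% + 15.1875% + 12.15% + 10.1232% = 73.1817%.
Rounded: 73.18%.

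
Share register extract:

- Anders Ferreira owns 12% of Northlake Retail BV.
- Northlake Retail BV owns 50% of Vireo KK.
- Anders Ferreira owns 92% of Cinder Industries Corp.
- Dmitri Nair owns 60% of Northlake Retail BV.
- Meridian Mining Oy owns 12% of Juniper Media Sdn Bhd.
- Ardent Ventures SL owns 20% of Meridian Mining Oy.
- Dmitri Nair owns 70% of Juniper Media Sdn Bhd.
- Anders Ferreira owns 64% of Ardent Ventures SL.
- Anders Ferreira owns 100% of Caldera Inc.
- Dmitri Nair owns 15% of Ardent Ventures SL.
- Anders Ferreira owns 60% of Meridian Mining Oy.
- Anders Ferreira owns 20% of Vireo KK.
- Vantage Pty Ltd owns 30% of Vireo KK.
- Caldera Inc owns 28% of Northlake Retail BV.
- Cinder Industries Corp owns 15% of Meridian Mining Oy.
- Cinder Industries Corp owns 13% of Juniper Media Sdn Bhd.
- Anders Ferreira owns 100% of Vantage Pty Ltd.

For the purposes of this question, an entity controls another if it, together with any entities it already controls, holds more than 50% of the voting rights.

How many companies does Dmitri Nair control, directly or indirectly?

2

Dmitri holds 60% of Northlake, so Dmitri controls Northlake.
Dmitri holds 70% of Juniper, so Dmitri controls Juniper.
No other company's threshold is met.
Dmitri controls 2 companies.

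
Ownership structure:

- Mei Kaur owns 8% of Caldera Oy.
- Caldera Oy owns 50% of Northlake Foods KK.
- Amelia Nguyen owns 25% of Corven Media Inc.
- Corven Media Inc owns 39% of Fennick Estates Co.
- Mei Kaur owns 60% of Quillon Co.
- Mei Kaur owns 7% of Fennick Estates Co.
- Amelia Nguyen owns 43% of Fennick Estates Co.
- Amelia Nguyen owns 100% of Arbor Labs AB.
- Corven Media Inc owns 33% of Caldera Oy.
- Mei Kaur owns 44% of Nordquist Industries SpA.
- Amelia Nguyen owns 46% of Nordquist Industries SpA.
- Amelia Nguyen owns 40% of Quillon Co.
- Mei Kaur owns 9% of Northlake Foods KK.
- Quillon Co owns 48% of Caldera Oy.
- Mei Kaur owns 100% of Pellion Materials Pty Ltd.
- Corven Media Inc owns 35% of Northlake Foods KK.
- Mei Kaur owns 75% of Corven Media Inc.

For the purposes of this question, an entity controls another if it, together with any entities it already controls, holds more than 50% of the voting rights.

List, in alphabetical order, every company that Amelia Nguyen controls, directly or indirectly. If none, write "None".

Amelia holds 100% of Arbor, so Amelia controls Arbor.
No other company's threshold is met.

Arbor Labs AB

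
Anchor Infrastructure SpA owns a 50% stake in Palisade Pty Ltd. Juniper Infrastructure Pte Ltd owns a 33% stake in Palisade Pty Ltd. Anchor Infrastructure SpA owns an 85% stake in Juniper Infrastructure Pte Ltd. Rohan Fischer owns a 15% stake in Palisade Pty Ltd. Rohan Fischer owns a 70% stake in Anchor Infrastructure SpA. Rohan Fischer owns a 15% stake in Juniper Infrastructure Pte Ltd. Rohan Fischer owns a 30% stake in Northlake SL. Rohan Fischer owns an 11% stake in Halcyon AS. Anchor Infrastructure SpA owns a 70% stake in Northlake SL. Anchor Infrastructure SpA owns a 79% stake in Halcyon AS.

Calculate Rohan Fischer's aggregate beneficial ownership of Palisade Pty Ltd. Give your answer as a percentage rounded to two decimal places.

Rohan reaches Palisade along 4 paths.
Via Anchor: 70% × 50% = 35%.
Via Anchor → Juniper: 70% × 85% × 33% = 19.635%.
Via Juniper: 15% × 33% = 4.95%.
Direct stake: 15% = 15%.
Total: 35% + 19.635% + 4.95% + 15% = 74.585%.
Rounded: 74.59%.

74.59%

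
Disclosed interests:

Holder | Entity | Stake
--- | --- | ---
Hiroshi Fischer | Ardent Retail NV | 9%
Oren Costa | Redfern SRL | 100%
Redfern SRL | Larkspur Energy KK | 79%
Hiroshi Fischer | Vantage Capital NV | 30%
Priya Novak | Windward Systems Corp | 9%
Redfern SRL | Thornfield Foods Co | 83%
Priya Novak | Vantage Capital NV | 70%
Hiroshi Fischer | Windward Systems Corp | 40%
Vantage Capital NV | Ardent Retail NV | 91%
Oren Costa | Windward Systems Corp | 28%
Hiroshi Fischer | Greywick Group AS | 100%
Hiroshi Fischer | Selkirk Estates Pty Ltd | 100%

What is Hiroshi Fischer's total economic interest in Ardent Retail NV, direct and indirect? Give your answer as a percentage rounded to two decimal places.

36.30%

Hiroshi reaches Ardent along 2 paths.
Direct stake: 9% = 9%.
Via Vantage: 30% × 91% = 27.3%.
Total: 9% + 27.3% = 36.3%.
Rounded: 36.30%.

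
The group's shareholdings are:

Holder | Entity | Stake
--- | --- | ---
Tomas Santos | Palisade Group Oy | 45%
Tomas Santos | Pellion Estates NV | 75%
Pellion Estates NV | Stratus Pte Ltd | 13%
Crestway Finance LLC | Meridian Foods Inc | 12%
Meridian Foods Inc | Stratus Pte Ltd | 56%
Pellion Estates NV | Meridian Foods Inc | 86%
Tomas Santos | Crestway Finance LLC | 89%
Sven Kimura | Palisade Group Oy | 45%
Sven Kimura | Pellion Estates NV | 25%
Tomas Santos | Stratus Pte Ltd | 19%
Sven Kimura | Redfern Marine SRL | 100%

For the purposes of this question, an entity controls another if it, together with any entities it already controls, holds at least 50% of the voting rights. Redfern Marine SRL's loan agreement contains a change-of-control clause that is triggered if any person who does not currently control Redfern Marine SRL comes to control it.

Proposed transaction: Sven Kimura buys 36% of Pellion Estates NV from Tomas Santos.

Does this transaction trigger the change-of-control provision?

No

The purchase adds only to Sven's holdings (Tomas's stake shrinks), so Sven is the only person who could newly come to control Redfern.
Sven holds 100% of Redfern, so Sven controls Redfern.
So Sven already controls Redfern before the transaction.
After the purchase, Sven's direct stake in Pellion rises to 25% + 36% = 61%, and Tomas's stake falls to 39%.
Sven controlled Redfern already, so this is not a new person acquiring control; every other person's position is unchanged or reduced.
No new person acquires control, so the clause is not triggered.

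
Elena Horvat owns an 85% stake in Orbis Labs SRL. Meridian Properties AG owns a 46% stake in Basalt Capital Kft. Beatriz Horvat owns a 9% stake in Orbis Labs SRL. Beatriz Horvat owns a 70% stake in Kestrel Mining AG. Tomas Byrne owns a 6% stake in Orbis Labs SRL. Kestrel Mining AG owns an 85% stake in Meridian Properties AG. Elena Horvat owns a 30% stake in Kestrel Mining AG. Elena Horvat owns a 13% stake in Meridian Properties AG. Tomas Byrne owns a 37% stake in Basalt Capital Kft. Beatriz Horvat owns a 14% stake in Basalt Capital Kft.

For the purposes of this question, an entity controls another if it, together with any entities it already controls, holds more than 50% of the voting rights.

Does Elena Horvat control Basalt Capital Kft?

Elena holds 85% of Orbis, so Elena controls Orbis.
Neither Elena nor any entity Elena controls holds any voting interest in Basalt.
So Elena does not control Basalt.

No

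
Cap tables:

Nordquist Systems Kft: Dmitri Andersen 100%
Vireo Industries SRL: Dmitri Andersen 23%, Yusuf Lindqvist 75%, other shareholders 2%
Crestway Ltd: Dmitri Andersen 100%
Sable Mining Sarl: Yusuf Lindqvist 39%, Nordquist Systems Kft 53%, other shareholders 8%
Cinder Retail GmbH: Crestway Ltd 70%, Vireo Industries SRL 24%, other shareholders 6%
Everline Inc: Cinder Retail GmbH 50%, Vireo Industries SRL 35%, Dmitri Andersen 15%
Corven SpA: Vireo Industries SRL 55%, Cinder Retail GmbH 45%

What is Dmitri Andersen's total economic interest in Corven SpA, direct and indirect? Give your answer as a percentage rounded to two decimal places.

46.63%

Dmitri reaches Corven along 3 paths.
Via Vireo: 23% × 55% = 12.65%.
Via Crestway → Cinder: 100% × 70% × 45% = 31.5%.
Via Vireo → Cinder: 23% × 24% × 45% = 2.484%.
Total: 12.65% + 31.5% + 2.484% = 46.634%.
Rounded: 46.63%.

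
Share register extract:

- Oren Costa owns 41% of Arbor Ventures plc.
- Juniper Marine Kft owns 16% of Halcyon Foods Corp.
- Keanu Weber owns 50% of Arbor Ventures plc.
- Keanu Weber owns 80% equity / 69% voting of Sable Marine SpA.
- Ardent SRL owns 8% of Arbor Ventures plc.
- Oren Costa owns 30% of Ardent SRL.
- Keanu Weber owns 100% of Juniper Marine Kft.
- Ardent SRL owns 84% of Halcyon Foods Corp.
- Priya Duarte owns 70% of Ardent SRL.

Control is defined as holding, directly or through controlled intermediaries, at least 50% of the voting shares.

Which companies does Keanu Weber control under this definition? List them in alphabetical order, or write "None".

Keanu holds 100% of Juniper, so Keanu controls Juniper.
Keanu holds 69% of Sable, so Keanu controls Sable.
Keanu holds 50% of Arbor, so Keanu controls Arbor.
No other company's threshold is met.

Arbor Ventures plc, Juniper Marine Kft, Sable Marine SpA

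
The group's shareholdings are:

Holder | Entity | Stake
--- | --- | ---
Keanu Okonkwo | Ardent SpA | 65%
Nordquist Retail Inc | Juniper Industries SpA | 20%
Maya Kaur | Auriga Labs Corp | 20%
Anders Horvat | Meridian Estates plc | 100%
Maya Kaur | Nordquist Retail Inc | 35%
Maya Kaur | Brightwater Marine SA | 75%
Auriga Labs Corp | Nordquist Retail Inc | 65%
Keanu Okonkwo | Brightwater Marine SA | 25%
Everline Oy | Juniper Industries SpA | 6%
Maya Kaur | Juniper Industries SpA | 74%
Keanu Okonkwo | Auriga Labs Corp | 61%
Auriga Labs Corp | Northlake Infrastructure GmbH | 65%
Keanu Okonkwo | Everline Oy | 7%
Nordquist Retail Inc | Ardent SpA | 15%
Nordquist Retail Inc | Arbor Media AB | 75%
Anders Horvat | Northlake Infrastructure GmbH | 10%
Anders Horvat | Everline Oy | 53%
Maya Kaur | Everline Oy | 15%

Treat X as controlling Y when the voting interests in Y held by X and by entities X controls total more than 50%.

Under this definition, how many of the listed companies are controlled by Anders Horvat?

Anders holds 100% of Meridian, so Anders controls Meridian.
Anders holds 53% of Everline, so Anders controls Everline.
No other company's threshold is met.
Anders controls 2 companies.

2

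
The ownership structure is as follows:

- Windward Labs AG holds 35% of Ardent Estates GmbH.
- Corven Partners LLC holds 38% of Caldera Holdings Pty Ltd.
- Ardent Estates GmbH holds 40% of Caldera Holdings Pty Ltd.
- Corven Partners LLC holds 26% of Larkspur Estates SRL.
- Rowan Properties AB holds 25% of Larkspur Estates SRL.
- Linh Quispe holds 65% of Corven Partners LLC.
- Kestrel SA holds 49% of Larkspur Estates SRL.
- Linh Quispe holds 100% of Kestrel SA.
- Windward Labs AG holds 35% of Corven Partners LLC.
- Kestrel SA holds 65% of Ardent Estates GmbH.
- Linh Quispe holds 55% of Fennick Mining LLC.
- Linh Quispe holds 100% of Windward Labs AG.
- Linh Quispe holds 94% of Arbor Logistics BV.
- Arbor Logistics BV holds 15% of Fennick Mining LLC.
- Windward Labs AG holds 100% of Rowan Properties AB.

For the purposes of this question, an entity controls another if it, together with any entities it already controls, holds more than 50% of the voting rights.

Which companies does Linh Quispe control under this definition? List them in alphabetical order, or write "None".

Arbor Logistics BV, Ardent Estates GmbH, Caldera Holdings Pty Ltd, Corven Partners LLC, Fennick Mining LLC, Kestrel SA, Larkspur Estates SRL, Rowan Properties AB, Windward Labs AG

Linh holds 100% of Windward, so Linh controls Windward.
Linh holds 100% of Kestrel, so Linh controls Kestrel.
Linh holds 94% of Arbor, so Linh controls Arbor.
Windward and Kestrel together hold 35% + 65% = 100% of Ardent, so Linh controls Ardent.
Windward holds 100% of Rowan, so Linh controls Rowan.
Windward and Linh together hold 35% + 65% = 100% of Corven, so Linh controls Corven.
Arbor and Linh together hold 15% + 55% = 70% of Fennick, so Linh controls Fennick.
Ardent and Corven together hold 40% + 38% = 78% of Caldera, so Linh controls Caldera.
Kestrel and Corven and Rowan together hold 49% + 26% + 25% = 100% of Larkspur, so Linh controls Larkspur.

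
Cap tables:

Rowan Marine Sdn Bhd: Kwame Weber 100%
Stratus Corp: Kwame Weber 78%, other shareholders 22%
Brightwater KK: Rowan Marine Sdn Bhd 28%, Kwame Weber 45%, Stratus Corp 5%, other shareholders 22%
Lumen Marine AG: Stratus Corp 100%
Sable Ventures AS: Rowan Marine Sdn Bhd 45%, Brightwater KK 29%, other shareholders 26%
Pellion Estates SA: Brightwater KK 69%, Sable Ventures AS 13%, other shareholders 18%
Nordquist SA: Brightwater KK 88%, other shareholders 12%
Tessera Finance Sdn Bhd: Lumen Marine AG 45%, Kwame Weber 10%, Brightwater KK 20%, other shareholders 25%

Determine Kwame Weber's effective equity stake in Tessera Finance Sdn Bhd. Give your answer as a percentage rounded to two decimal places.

Kwame reaches Tessera along 5 paths.
Via Stratus → Lumen: 78% × 100% × 45% = 35.1%.
Direct stake: 10% = 10%.
Via Rowan → Brightwater: 100% × 28% × 20% = 5.6%.
Via Brightwater: 45% × 20% = 9%.
Via Stratus → Brightwater: 78% × 5% × 20% = 0.78%.
Total: 35.1% + 10% + 5.6% + 9% + 0.78% = 60.48%.

60.48%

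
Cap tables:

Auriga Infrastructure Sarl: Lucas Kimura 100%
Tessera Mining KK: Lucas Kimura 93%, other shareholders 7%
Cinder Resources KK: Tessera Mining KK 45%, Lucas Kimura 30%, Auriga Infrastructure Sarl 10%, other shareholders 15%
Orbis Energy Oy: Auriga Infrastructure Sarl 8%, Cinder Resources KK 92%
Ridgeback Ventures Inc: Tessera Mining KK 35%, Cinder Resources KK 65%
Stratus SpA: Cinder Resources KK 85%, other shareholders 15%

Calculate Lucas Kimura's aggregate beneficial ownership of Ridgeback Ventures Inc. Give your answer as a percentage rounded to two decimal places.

85.75%

Lucas reaches Ridgeback along 4 paths.
Via Tessera: 93% × 35% = 32.55%.
Via Tessera → Cinder: 93% × 45% × 65% = 27.2025%.
Via Cinder: 30% × 65% = 19.5%.
Via Auriga → Cinder: 100% × 10% × 65% = 6.5%.
Total: 32.55% + 27.2025% + 19.5% + 6.5% = 85.7525%.
Rounded: 85.75%.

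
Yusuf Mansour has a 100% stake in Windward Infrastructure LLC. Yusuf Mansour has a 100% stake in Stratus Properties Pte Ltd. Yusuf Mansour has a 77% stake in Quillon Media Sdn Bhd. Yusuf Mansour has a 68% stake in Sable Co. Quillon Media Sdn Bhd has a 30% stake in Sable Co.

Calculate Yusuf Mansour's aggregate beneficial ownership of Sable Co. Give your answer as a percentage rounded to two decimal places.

91.10%

Yusuf reaches Sable along 2 paths.
Via Quillon: 77% × 30% = 23.1%.
Direct stake: 68% = 68%.
Total: 23.1% + 68% = 91.1%.
Rounded: 91.10%.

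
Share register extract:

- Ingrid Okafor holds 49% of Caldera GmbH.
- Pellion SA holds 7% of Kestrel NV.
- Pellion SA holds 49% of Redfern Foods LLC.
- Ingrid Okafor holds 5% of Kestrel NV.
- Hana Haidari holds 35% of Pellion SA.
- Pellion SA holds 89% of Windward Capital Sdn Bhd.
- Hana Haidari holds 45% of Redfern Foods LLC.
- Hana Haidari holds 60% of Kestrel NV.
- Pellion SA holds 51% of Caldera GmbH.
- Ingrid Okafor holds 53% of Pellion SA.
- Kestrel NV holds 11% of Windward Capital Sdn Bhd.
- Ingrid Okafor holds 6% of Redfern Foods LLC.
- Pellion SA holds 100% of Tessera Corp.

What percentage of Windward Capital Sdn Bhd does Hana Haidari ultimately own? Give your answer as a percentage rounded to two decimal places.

38.02%

Hana reaches Windward along 3 paths.
Via Kestrel: 60% × 11% = 6.6%.
Via Pellion → Kestrel: 35% × 7% × 11% = 0.2695%.
Via Pellion: 35% × 89% = 31.15%.
Total: 6.6% + 0.2695% + 31.15% = 38.0195%.
Rounded: 38.02%.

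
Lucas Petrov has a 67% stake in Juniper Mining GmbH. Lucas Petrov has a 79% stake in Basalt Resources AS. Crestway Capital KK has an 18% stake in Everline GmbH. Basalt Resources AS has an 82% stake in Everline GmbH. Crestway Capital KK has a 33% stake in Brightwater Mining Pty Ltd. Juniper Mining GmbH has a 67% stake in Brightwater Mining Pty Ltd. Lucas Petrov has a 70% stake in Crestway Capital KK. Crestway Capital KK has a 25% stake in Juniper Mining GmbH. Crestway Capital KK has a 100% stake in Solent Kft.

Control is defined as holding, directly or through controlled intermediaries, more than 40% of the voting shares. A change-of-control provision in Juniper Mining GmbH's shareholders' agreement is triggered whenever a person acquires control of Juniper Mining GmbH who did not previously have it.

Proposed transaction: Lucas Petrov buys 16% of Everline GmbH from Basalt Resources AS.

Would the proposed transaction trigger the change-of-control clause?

No

The purchase adds only to Lucas's holdings (Basalt's stake shrinks), so Lucas is the only person who could newly come to control Juniper.
Lucas holds 70% of Crestway, so Lucas controls Crestway.
Crestway and Lucas together hold 25% + 67% = 92% of Juniper, so Lucas controls Juniper.
So Lucas already controls Juniper before the transaction.
After the purchase, Lucas holds 16% of Everline directly, and Basalt's stake falls to 66%.
Lucas controlled Juniper already, so this is not a new person acquiring control; every other person's position is unchanged or reduced.
No new person acquires control, so the clause is not triggered.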